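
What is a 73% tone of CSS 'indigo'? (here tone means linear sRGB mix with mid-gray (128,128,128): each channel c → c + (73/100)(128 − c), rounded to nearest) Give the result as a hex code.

CSS indigo is rgb(75, 0, 130).
A 73% tone moves each channel 73% toward 128:
  R: 75 + 38.69 = 113.69 → 114
  G: 0 + 0.73×(128−0) = 0 + 93.44 = 93.44 → 93
  B: 130 + 0.73×(128−130) = 130 − 1.46 = 128.54 → 129
rgb(114, 93, 129) = #725d81.

#725d81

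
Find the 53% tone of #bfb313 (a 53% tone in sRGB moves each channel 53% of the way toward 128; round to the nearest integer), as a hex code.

#9e984d

#bfb313 is rgb(191, 179, 19).
Per channel, c → c + 0.53(128 − c):
  R: 191 + 0.53×(128−191) = 191 − 33.39 = 157.61 → 158
  G: 179 − 27.03 = 151.97 → 152
  B: 19 + 0.53×(128−19) = 19 + 57.77 = 76.77 → 77
rgb(158, 152, 77) = #9e984d.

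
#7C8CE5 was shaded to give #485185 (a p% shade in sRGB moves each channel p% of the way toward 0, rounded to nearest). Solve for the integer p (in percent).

42%

#7C8CE5 is rgb(124, 140, 229); #485185 is rgb(72, 81, 133).
On the B channel (widest range): 133 ≈ 229 + (p/100)(0 − 229), so p ≈ 100×(133 − 229)/(0 − 229) = -9600/-229 = 41.92.
p = 42 reproduces all three channels after rounding.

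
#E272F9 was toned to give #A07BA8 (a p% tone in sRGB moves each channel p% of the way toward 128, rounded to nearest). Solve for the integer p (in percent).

67%

#E272F9 is rgb(226, 114, 249); #A07BA8 is rgb(160, 123, 168).
On the B channel (widest range): 168 ≈ 249 + (p/100)(128 − 249), so p ≈ 100×(168 − 249)/(128 − 249) = -8100/-121 = 66.94.
p = 67 reproduces all three channels after rounding.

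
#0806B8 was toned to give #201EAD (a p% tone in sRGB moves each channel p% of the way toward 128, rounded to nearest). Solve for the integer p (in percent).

20%

#0806B8 is rgb(8, 6, 184); #201EAD is rgb(32, 30, 173).
On the G channel (widest range): 30 ≈ 6 + (p/100)(128 − 6), so p ≈ 100×(30 − 6)/(128 − 6) = 2400/122 = 19.67.
p = 20 reproduces all three channels after rounding.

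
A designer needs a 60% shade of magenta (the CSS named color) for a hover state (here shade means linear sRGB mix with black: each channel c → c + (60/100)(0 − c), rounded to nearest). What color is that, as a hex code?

#660066

CSS magenta is rgb(255, 0, 255).
A 60% shade moves each channel 60% toward 0:
  R: 255 + 0.6×(0−255) = 255 − 153 = 102 → 102
  G: 0 + 0.6×(0−0) = 0 + 0 = 0 → 0
  B: 255 − 153 = 102 → 102
rgb(102, 0, 102) = #660066.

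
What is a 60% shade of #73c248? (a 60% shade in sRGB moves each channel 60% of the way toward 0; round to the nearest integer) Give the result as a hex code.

#73c248 is rgb(115, 194, 72).
Per channel, c → c + 0.6(0 − c):
  R: 115 − 69 = 46 → 46
  G: 194 − 116.4 = 77.6 → 78
  B: 72 − 43.2 = 28.8 → 29
rgb(46, 78, 29) = #2e4e1d.

#2e4e1d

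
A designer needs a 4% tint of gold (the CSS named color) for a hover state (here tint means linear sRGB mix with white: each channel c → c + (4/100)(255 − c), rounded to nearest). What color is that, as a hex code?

CSS gold is rgb(255, 215, 0).
A 4% tint moves each channel 4% toward 255:
  R: 255 + 0.04×(255−255) = 255 + 0 = 255 → 255
  G: 215 + 0.04×(255−215) = 215 + 1.6 = 216.6 → 217
  B: 0 + 0.04×(255−0) = 0 + 10.2 = 10.2 → 10
rgb(255, 217, 10) = #ffd90a.

#ffd90a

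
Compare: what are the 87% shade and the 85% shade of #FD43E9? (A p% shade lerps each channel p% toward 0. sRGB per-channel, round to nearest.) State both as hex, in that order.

#FD43E9 is rgb(253, 67, 233).
87% shade:
  R: 253 + 0.87×(0−253) = 253 − 220.11 = 32.89 → 33
  G: 67 − 58.29 = 8.71 → 9
  B: 233 − 202.71 = 30.29 → 30
  → #21091E
85% shade:
  R: 253 + 0.85×(0−253) = 253 − 215.05 = 37.95 → 38
  G: 67 − 56.95 = 10.05 → 10
  B: 233 + 0.85×(0−233) = 233 − 198.05 = 34.95 → 35
  → #260A23

#21091E, #260A23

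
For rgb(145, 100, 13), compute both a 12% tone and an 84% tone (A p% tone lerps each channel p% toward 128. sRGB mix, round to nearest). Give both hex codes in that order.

12% tone:
  R: 145 − 2.04 = 142.96 → 143
  G: 100 + 0.12×(128−100) = 100 + 3.36 = 103.36 → 103
  B: 13 + 0.12×(128−13) = 13 + 13.8 = 26.8 → 27
  → #8F671B
84% tone:
  R: 145 + 0.84×(128−145) = 145 − 14.28 = 130.72 → 131
  G: 100 + 23.52 = 123.52 → 124
  B: 13 + 96.6 = 109.6 → 110
  → #837C6E

#8F671B, #837C6E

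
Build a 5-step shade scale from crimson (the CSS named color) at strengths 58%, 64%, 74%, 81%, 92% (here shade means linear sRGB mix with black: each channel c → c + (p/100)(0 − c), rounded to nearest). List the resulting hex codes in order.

#5C0819, #4F0716, #390510, #2A040B, #120205

CSS crimson is rgb(220, 20, 60).
58%: (220 − 127.6 = 92.4→92, 20 − 11.6 = 8.4→8, 60 − 34.8 = 25.2→25) → #5C0819
64%: (220 − 140.8 = 79.2→79, 20 − 12.8 = 7.2→7, 60 − 38.4 = 21.6→22) → #4F0716
74%: (220 − 162.8 = 57.2→57, 20 − 14.8 = 5.2→5, 60 − 44.4 = 15.6→16) → #390510
81%: (220 − 178.2 = 41.8→42, 20 − 16.2 = 3.8→4, 60 − 48.6 = 11.4→11) → #2A040B
92%: (220 − 202.4 = 17.6→18, 20 − 18.4 = 1.6→2, 60 − 55.2 = 4.8→5) → #120205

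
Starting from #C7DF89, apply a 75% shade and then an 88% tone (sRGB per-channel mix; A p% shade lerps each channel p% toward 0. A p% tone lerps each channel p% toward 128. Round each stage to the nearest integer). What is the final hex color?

#C7DF89 is rgb(199, 223, 137).
A 75% shade moves each channel 75% toward 0:
  R: 199 + 0.75×(0−199) = 199 − 149.25 = 49.75 → 50
  G: 223 − 167.25 = 55.75 → 56
  B: 137 − 102.75 = 34.25 → 34
After the shade: rgb(50, 56, 34) = #323822.
Lerp each channel 88% toward 128:
  R: 50 + 0.88×(128−50) = 50 + 68.64 = 118.64 → 119
  G: 56 + 0.88×(128−56) = 56 + 63.36 = 119.36 → 119
  B: 34 + 0.88×(128−34) = 34 + 82.72 = 116.72 → 117
rgb(119, 119, 117) = #777775.

#777775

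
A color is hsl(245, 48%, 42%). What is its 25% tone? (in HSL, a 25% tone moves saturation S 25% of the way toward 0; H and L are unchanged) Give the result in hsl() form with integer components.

hsl(245, 36%, 42%)

S moves 25% from 48 toward 0: 48 − 12 = 36 → 36.
H and L are unchanged.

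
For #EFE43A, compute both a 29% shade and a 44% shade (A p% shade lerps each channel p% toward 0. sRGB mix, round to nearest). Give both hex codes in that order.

#AAA229, #868020

#EFE43A is rgb(239, 228, 58).
29% shade:
  R: 239 − 69.31 = 169.69 → 170
  G: 228 + 0.29×(0−228) = 228 − 66.12 = 161.88 → 162
  B: 58 + 0.29×(0−58) = 58 − 16.82 = 41.18 → 41
  → #AAA229
44% shade:
  R: 239 + 0.44×(0−239) = 239 − 105.16 = 133.84 → 134
  G: 228 + 0.44×(0−228) = 228 − 100.32 = 127.68 → 128
  B: 58 − 25.52 = 32.48 → 32
  → #868020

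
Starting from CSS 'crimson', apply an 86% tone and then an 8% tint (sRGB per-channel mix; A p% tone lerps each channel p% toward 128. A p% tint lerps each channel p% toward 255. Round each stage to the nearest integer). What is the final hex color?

#967C81

CSS crimson is rgb(220, 20, 60).
An 86% tone moves each channel 86% toward 128:
  R: 220 + 0.86×(128−220) = 220 − 79.12 = 140.88 → 141
  G: 20 + 92.88 = 112.88 → 113
  B: 60 + 0.86×(128−60) = 60 + 58.48 = 118.48 → 118
After the tone: rgb(141, 113, 118) = #8D7176.
Lerp each channel 8% toward 255:
  R: 141 + 9.12 = 150.12 → 150
  G: 113 + 0.08×(255−113) = 113 + 11.36 = 124.36 → 124
  B: 118 + 10.96 = 128.96 → 129
rgb(150, 124, 129) = #967C81.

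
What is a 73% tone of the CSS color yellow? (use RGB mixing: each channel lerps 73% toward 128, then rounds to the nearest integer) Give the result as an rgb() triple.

rgb(162, 162, 93)

CSS yellow is rgb(255, 255, 0).
A 73% tone moves each channel 73% toward 128:
  R: 255 − 92.71 = 162.29 → 162
  G: 255 + 0.73×(128−255) = 255 − 92.71 = 162.29 → 162
  B: 0 + 93.44 = 93.44 → 93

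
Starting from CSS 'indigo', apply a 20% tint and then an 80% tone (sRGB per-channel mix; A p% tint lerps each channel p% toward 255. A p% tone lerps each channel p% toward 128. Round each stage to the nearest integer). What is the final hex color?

#7D7185

CSS indigo is rgb(75, 0, 130).
Lerp each channel 20% toward 255:
  R: 75 + 36 = 111 → 111
  G: 0 + 51 = 51 → 51
  B: 130 + 0.2×(255−130) = 130 + 25 = 155 → 155
After the tint: rgb(111, 51, 155) = #6F339B.
An 80% tone moves each channel 80% toward 128:
  R: 111 + 0.8×(128−111) = 111 + 13.6 = 124.6 → 125
  G: 51 + 0.8×(128−51) = 51 + 61.6 = 112.6 → 113
  B: 155 − 21.6 = 133.4 → 133
rgb(125, 113, 133) = #7D7185.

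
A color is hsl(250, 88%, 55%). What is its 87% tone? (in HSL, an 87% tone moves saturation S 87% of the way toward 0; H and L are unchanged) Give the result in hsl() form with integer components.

S moves 87% from 88 toward 0: 88 − 76.56 = 11.44 → 11.
H and L are unchanged.

hsl(250, 11%, 55%)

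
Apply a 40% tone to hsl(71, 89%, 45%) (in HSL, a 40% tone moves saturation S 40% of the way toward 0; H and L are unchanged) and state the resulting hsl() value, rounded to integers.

S moves 40% from 89 toward 0: 89 − 35.6 = 53.4 → 53.
H and L are unchanged.

hsl(71, 53%, 45%)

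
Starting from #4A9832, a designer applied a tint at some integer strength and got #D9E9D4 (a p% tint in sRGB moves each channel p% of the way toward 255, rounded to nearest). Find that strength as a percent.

79%

#4A9832 is rgb(74, 152, 50); #D9E9D4 is rgb(217, 233, 212).
On the B channel (widest range): 212 ≈ 50 + (p/100)(255 − 50), so p ≈ 100×(212 − 50)/(255 − 50) = 16200/205 = 79.02.
p = 79 reproduces all three channels after rounding.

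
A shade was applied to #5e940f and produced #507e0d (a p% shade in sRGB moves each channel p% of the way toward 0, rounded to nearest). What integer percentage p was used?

15%

#5e940f is rgb(94, 148, 15); #507e0d is rgb(80, 126, 13).
On the G channel (widest range): 126 ≈ 148 + (p/100)(0 − 148), so p ≈ 100×(126 − 148)/(0 − 148) = -2200/-148 = 14.86.
p = 15 reproduces all three channels after rounding.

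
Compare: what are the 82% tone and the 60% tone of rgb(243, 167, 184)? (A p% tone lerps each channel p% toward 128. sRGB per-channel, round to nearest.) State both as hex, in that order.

#95878A, #AE9096

82% tone:
  R: 243 + 0.82×(128−243) = 243 − 94.3 = 148.7 → 149
  G: 167 − 31.98 = 135.02 → 135
  B: 184 − 45.92 = 138.08 → 138
  → #95878A
60% tone:
  R: 243 + 0.6×(128−243) = 243 − 69 = 174 → 174
  G: 167 + 0.6×(128−167) = 167 − 23.4 = 143.6 → 144
  B: 184 + 0.6×(128−184) = 184 − 33.6 = 150.4 → 150
  → #AE9096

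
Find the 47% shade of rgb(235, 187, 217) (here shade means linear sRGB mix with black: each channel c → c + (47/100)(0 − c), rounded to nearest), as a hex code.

Per channel, c → c + 0.47(0 − c):
  R: 235 + 0.47×(0−235) = 235 − 110.45 = 124.55 → 125
  G: 187 + 0.47×(0−187) = 187 − 87.89 = 99.11 → 99
  B: 217 + 0.47×(0−217) = 217 − 101.99 = 115.01 → 115
rgb(125, 99, 115) = #7D6373.

#7D6373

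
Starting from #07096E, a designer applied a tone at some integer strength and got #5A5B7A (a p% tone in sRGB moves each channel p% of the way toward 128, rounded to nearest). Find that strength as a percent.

#07096E is rgb(7, 9, 110); #5A5B7A is rgb(90, 91, 122).
On the R channel (widest range): 90 ≈ 7 + (p/100)(128 − 7), so p ≈ 100×(90 − 7)/(128 − 7) = 8300/121 = 68.60.
p = 69 reproduces all three channels after rounding.

69%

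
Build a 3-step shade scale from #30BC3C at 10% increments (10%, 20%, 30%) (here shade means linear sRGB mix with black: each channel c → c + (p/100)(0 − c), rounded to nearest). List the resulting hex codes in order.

#30BC3C is rgb(48, 188, 60).
10%: (48 − 4.8 = 43.2→43, 188 − 18.8 = 169.2→169, 60 − 6 = 54→54) → #2BA936
20%: (48 − 9.6 = 38.4→38, 188 − 37.6 = 150.4→150, 60 − 12 = 48→48) → #269630
30%: (48 − 14.4 = 33.6→34, 188 − 56.4 = 131.6→132, 60 − 18 = 42→42) → #22842A

#2BA936, #269630, #22842A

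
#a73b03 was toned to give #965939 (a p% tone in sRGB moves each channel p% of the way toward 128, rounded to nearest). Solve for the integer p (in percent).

43%

#a73b03 is rgb(167, 59, 3); #965939 is rgb(150, 89, 57).
On the B channel (widest range): 57 ≈ 3 + (p/100)(128 − 3), so p ≈ 100×(57 − 3)/(128 − 3) = 5400/125 = 43.20.
p = 43 reproduces all three channels after rounding.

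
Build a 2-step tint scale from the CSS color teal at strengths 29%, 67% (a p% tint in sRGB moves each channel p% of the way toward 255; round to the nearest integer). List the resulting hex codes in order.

#4AA5A5, #ABD5D5

CSS teal is rgb(0, 128, 128).
29%: (0 + 73.95 = 73.95→74, 128 + 36.83 = 164.83→165, 128 + 36.83 = 164.83→165) → #4AA5A5
67%: (0 + 170.85 = 170.85→171, 128 + 85.09 = 213.09→213, 128 + 85.09 = 213.09→213) → #ABD5D5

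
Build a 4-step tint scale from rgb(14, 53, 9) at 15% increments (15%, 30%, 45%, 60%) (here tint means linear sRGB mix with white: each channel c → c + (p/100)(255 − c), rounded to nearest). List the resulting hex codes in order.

#32532E, #567253, #7A9078, #9FAE9D

15%: (14 + 36.15 = 50.15→50, 53 + 30.3 = 83.3→83, 9 + 36.9 = 45.9→46) → #32532E
30%: (14 + 72.3 = 86.3→86, 53 + 60.6 = 113.6→114, 9 + 73.8 = 82.8→83) → #567253
45%: (14 + 108.45 = 122.45→122, 53 + 90.9 = 143.9→144, 9 + 110.7 = 119.7→120) → #7A9078
60%: (14 + 144.6 = 158.6→159, 53 + 121.2 = 174.2→174, 9 + 147.6 = 156.6→157) → #9FAE9D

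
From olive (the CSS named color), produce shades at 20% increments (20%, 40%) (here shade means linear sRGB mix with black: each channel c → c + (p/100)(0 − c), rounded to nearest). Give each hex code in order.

CSS olive is rgb(128, 128, 0).
20%: (128 − 25.6 = 102.4→102, 128 − 25.6 = 102.4→102, 0→0) → #666600
40%: (128 − 51.2 = 76.8→77, 128 − 51.2 = 76.8→77, 0→0) → #4D4D00

#666600, #4D4D00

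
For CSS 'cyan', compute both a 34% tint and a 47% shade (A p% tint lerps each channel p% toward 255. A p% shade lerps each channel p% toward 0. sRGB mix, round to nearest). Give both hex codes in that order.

#57FFFF, #008787

CSS cyan is rgb(0, 255, 255).
34% tint:
  R: 0 + 86.7 = 86.7 → 87
  G: 255 + 0.34×(255−255) = 255 + 0 = 255 → 255
  B: 255 + 0.34×(255−255) = 255 + 0 = 255 → 255
  → #57FFFF
47% shade:
  R: 0 + 0.47×(0−0) = 0 + 0 = 0 → 0
  G: 255 + 0.47×(0−255) = 255 − 119.85 = 135.15 → 135
  B: 255 − 119.85 = 135.15 → 135
  → #008787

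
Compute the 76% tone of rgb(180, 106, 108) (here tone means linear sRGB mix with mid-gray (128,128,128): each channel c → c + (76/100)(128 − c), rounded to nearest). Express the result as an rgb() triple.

A 76% tone moves each channel 76% toward 128:
  R: 180 + 0.76×(128−180) = 180 − 39.52 = 140.48 → 140
  G: 106 + 0.76×(128−106) = 106 + 16.72 = 122.72 → 123
  B: 108 + 0.76×(128−108) = 108 + 15.2 = 123.2 → 123

rgb(140, 123, 123)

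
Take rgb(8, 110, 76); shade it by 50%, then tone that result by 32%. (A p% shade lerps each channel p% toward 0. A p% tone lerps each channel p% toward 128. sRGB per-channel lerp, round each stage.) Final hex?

#2C4E43

Per channel, c → c + 0.5(0 − c):
  R: 8 + 0.5×(0−8) = 8 − 4 = 4 → 4
  G: 110 + 0.5×(0−110) = 110 − 55 = 55 → 55
  B: 76 + 0.5×(0−76) = 76 − 38 = 38 → 38
After the shade: rgb(4, 55, 38) = #043726.
A 32% tone moves each channel 32% toward 128:
  R: 4 + 0.32×(128−4) = 4 + 39.68 = 43.68 → 44
  G: 55 + 23.36 = 78.36 → 78
  B: 38 + 0.32×(128−38) = 38 + 28.8 = 66.8 → 67
rgb(44, 78, 67) = #2C4E43.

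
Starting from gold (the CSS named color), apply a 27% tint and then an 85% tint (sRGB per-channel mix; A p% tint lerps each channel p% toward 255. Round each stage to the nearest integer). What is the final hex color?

CSS gold is rgb(255, 215, 0).
Per channel, c → c + 0.27(255 − c):
  R: 255 + 0.27×(255−255) = 255 + 0 = 255 → 255
  G: 215 + 10.8 = 225.8 → 226
  B: 0 + 0.27×(255−0) = 0 + 68.85 = 68.85 → 69
After the tint: rgb(255, 226, 69) = #FFE245.
Lerp each channel 85% toward 255:
  R: 255 + 0.85×(255−255) = 255 + 0 = 255 → 255
  G: 226 + 24.65 = 250.65 → 251
  B: 69 + 0.85×(255−69) = 69 + 158.1 = 227.1 → 227
rgb(255, 251, 227) = #FFFBE3.

#FFFBE3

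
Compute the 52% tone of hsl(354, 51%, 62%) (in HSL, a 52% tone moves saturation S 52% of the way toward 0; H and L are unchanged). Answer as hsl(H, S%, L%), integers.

hsl(354, 24%, 62%)

S moves 52% from 51 toward 0: 51 − 26.52 = 24.48 → 24.
H and L are unchanged.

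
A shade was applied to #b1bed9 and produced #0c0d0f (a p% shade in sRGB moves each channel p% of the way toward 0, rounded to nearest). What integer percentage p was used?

93%

#b1bed9 is rgb(177, 190, 217); #0c0d0f is rgb(12, 13, 15).
On the B channel (widest range): 15 ≈ 217 + (p/100)(0 − 217), so p ≈ 100×(15 − 217)/(0 − 217) = -20200/-217 = 93.09.
p = 93 reproduces all three channels after rounding.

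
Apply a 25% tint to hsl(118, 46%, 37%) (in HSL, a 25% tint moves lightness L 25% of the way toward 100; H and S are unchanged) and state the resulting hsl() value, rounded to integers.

L moves 25% from 37 toward 100: 37 + 15.75 = 52.75 → 53.
H and S are unchanged.

hsl(118, 46%, 53%)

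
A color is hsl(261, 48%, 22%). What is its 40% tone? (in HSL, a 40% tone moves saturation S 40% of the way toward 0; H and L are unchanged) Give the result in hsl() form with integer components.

hsl(261, 29%, 22%)

S moves 40% from 48 toward 0: 48 − 19.2 = 28.8 → 29.
H and L are unchanged.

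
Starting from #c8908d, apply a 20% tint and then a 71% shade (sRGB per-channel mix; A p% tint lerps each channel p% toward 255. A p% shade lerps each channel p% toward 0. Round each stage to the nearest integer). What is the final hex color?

#c8908d is rgb(200, 144, 141).
Lerp each channel 20% toward 255:
  R: 200 + 0.2×(255−200) = 200 + 11 = 211 → 211
  G: 144 + 22.2 = 166.2 → 166
  B: 141 + 22.8 = 163.8 → 164
After the tint: rgb(211, 166, 164) = #d3a6a4.
A 71% shade moves each channel 71% toward 0:
  R: 211 + 0.71×(0−211) = 211 − 149.81 = 61.19 → 61
  G: 166 + 0.71×(0−166) = 166 − 117.86 = 48.14 → 48
  B: 164 + 0.71×(0−164) = 164 − 116.44 = 47.56 → 48
rgb(61, 48, 48) = #3d3030.

#3d3030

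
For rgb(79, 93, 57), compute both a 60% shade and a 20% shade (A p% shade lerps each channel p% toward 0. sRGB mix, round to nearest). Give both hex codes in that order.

#202517, #3F4A2E

60% shade:
  R: 79 − 47.4 = 31.6 → 32
  G: 93 + 0.6×(0−93) = 93 − 55.8 = 37.2 → 37
  B: 57 + 0.6×(0−57) = 57 − 34.2 = 22.8 → 23
  → #202517
20% shade:
  R: 79 + 0.2×(0−79) = 79 − 15.8 = 63.2 → 63
  G: 93 + 0.2×(0−93) = 93 − 18.6 = 74.4 → 74
  B: 57 − 11.4 = 45.6 → 46
  → #3F4A2E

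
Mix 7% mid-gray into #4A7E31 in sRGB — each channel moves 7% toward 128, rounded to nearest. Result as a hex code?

#4E7E37

#4A7E31 is rgb(74, 126, 49).
Lerp each channel 7% toward 128:
  R: 74 + 3.78 = 77.78 → 78
  G: 126 + 0.07×(128−126) = 126 + 0.14 = 126.14 → 126
  B: 49 + 0.07×(128−49) = 49 + 5.53 = 54.53 → 55
rgb(78, 126, 55) = #4E7E37.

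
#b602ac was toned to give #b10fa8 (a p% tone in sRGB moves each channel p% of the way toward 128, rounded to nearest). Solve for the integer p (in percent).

#b602ac is rgb(182, 2, 172); #b10fa8 is rgb(177, 15, 168).
On the G channel (widest range): 15 ≈ 2 + (p/100)(128 − 2), so p ≈ 100×(15 − 2)/(128 − 2) = 1300/126 = 10.32.
p = 10 reproduces all three channels after rounding.

10%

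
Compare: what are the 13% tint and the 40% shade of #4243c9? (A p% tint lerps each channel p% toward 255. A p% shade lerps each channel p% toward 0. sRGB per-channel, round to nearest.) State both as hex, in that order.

#4243c9 is rgb(66, 67, 201).
13% tint:
  R: 66 + 0.13×(255−66) = 66 + 24.57 = 90.57 → 91
  G: 67 + 0.13×(255−67) = 67 + 24.44 = 91.44 → 91
  B: 201 + 0.13×(255−201) = 201 + 7.02 = 208.02 → 208
  → #5b5bd0
40% shade:
  R: 66 − 26.4 = 39.6 → 40
  G: 67 − 26.8 = 40.2 → 40
  B: 201 + 0.4×(0−201) = 201 − 80.4 = 120.6 → 121
  → #282879

#5b5bd0, #282879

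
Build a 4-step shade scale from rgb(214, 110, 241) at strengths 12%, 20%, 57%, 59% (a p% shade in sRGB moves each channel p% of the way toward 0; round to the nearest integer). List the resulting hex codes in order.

12%: (214 − 25.68 = 188.32→188, 110 − 13.2 = 96.8→97, 241 − 28.92 = 212.08→212) → #BC61D4
20%: (214 − 42.8 = 171.2→171, 110 − 22 = 88→88, 241 − 48.2 = 192.8→193) → #AB58C1
57%: (214 − 121.98 = 92.02→92, 110 − 62.7 = 47.3→47, 241 − 137.37 = 103.63→104) → #5C2F68
59%: (214 − 126.26 = 87.74→88, 110 − 64.9 = 45.1→45, 241 − 142.19 = 98.81→99) → #582D63

#BC61D4, #AB58C1, #5C2F68, #582D63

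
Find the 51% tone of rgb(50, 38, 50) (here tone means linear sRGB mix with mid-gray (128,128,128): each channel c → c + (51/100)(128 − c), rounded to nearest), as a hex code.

Per channel, c → c + 0.51(128 − c):
  R: 50 + 0.51×(128−50) = 50 + 39.78 = 89.78 → 90
  G: 38 + 45.9 = 83.9 → 84
  B: 50 + 0.51×(128−50) = 50 + 39.78 = 89.78 → 90
rgb(90, 84, 90) = #5A545A.

#5A545A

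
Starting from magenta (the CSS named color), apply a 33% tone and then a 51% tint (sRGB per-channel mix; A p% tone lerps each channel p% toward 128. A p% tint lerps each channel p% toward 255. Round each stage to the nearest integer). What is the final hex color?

CSS magenta is rgb(255, 0, 255).
Lerp each channel 33% toward 128:
  R: 255 + 0.33×(128−255) = 255 − 41.91 = 213.09 → 213
  G: 0 + 0.33×(128−0) = 0 + 42.24 = 42.24 → 42
  B: 255 + 0.33×(128−255) = 255 − 41.91 = 213.09 → 213
After the tone: rgb(213, 42, 213) = #d52ad5.
Lerp each channel 51% toward 255:
  R: 213 + 0.51×(255−213) = 213 + 21.42 = 234.42 → 234
  G: 42 + 0.51×(255−42) = 42 + 108.63 = 150.63 → 151
  B: 213 + 0.51×(255−213) = 213 + 21.42 = 234.42 → 234
rgb(234, 151, 234) = #ea97ea.

#ea97ea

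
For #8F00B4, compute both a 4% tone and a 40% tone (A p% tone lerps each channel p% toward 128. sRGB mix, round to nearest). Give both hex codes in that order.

#8F00B4 is rgb(143, 0, 180).
4% tone:
  R: 143 + 0.04×(128−143) = 143 − 0.6 = 142.4 → 142
  G: 0 + 5.12 = 5.12 → 5
  B: 180 − 2.08 = 177.92 → 178
  → #8E05B2
40% tone:
  R: 143 − 6 = 137 → 137
  G: 0 + 51.2 = 51.2 → 51
  B: 180 + 0.4×(128−180) = 180 − 20.8 = 159.2 → 159
  → #89339F

#8E05B2, #89339F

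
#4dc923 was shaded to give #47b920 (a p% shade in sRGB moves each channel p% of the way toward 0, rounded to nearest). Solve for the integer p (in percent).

8%

#4dc923 is rgb(77, 201, 35); #47b920 is rgb(71, 185, 32).
On the G channel (widest range): 185 ≈ 201 + (p/100)(0 − 201), so p ≈ 100×(185 − 201)/(0 − 201) = -1600/-201 = 7.96.
p = 8 reproduces all three channels after rounding.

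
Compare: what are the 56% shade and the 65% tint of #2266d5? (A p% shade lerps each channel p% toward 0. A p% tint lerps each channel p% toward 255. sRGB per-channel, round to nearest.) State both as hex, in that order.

#2266d5 is rgb(34, 102, 213).
56% shade:
  R: 34 + 0.56×(0−34) = 34 − 19.04 = 14.96 → 15
  G: 102 − 57.12 = 44.88 → 45
  B: 213 + 0.56×(0−213) = 213 − 119.28 = 93.72 → 94
  → #0f2d5e
65% tint:
  R: 34 + 0.65×(255−34) = 34 + 143.65 = 177.65 → 178
  G: 102 + 99.45 = 201.45 → 201
  B: 213 + 0.65×(255−213) = 213 + 27.3 = 240.3 → 240
  → #b2c9f0

#0f2d5e, #b2c9f0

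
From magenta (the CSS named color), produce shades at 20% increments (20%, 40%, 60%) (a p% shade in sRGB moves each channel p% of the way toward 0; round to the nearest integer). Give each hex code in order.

CSS magenta is rgb(255, 0, 255).
20%: (255 − 51 = 204→204, 0→0, 255 − 51 = 204→204) → #CC00CC
40%: (255 − 102 = 153→153, 0→0, 255 − 102 = 153→153) → #990099
60%: (255 − 153 = 102→102, 0→0, 255 − 153 = 102→102) → #660066

#CC00CC, #990099, #660066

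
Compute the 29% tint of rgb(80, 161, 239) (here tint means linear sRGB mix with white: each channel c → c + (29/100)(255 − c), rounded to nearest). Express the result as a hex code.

Per channel, c → c + 0.29(255 − c):
  R: 80 + 50.75 = 130.75 → 131
  G: 161 + 27.26 = 188.26 → 188
  B: 239 + 0.29×(255−239) = 239 + 4.64 = 243.64 → 244
rgb(131, 188, 244) = #83bcf4.

#83bcf4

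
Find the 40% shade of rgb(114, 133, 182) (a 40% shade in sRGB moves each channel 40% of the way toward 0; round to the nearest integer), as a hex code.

#44506d

Lerp each channel 40% toward 0:
  R: 114 + 0.4×(0−114) = 114 − 45.6 = 68.4 → 68
  G: 133 + 0.4×(0−133) = 133 − 53.2 = 79.8 → 80
  B: 182 + 0.4×(0−182) = 182 − 72.8 = 109.2 → 109
rgb(68, 80, 109) = #44506d.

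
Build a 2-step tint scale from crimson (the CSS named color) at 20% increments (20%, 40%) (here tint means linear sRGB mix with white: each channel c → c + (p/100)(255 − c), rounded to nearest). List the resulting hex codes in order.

#E34363, #EA728A

CSS crimson is rgb(220, 20, 60).
20%: (220 + 7 = 227→227, 20 + 47 = 67→67, 60 + 39 = 99→99) → #E34363
40%: (220 + 14 = 234→234, 20 + 94 = 114→114, 60 + 78 = 138→138) → #EA728A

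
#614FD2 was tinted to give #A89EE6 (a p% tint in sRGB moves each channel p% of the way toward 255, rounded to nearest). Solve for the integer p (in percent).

45%

#614FD2 is rgb(97, 79, 210); #A89EE6 is rgb(168, 158, 230).
On the G channel (widest range): 158 ≈ 79 + (p/100)(255 − 79), so p ≈ 100×(158 − 79)/(255 − 79) = 7900/176 = 44.89.
p = 45 reproduces all three channels after rounding.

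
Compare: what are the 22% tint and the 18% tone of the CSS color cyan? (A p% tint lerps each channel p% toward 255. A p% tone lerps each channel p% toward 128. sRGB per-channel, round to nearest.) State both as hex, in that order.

#38FFFF, #17E8E8

CSS cyan is rgb(0, 255, 255).
22% tint:
  R: 0 + 0.22×(255−0) = 0 + 56.1 = 56.1 → 56
  G: 255 + 0.22×(255−255) = 255 + 0 = 255 → 255
  B: 255 + 0.22×(255−255) = 255 + 0 = 255 → 255
  → #38FFFF
18% tone:
  R: 0 + 0.18×(128−0) = 0 + 23.04 = 23.04 → 23
  G: 255 + 0.18×(128−255) = 255 − 22.86 = 232.14 → 232
  B: 255 − 22.86 = 232.14 → 232
  → #17E8E8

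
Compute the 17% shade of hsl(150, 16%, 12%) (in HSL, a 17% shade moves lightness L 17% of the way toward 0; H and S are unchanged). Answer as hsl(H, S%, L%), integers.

hsl(150, 16%, 10%)

L moves 17% from 12 toward 0: 12 − 2.04 = 9.96 → 10.
H and S are unchanged.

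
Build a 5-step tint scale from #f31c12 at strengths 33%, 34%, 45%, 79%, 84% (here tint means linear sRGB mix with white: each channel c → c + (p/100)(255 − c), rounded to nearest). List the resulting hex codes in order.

#f76760, #f76963, #f8827d, #fccfcd, #fddbd9

#f31c12 is rgb(243, 28, 18).
33%: (243 + 3.96 = 246.96→247, 28 + 74.91 = 102.91→103, 18 + 78.21 = 96.21→96) → #f76760
34%: (243 + 4.08 = 247.08→247, 28 + 77.18 = 105.18→105, 18 + 80.58 = 98.58→99) → #f76963
45%: (243 + 5.4 = 248.4→248, 28 + 102.15 = 130.15→130, 18 + 106.65 = 124.65→125) → #f8827d
79%: (243 + 9.48 = 252.48→252, 28 + 179.33 = 207.33→207, 18 + 187.23 = 205.23→205) → #fccfcd
84%: (243 + 10.08 = 253.08→253, 28 + 190.68 = 218.68→219, 18 + 199.08 = 217.08→217) → #fddbd9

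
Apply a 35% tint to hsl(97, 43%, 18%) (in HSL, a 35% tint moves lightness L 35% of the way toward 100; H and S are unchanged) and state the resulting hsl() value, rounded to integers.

hsl(97, 43%, 47%)

L moves 35% from 18 toward 100: 18 + 28.7 = 46.7 → 47.
H and S are unchanged.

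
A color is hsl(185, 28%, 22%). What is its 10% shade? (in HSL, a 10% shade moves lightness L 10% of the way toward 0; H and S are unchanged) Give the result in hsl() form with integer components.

L moves 10% from 22 toward 0: 22 − 2.2 = 19.8 → 20.
H and S are unchanged.

hsl(185, 28%, 20%)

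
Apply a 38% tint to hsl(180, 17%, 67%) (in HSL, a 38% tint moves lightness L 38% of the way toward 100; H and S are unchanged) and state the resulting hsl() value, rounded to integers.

L moves 38% from 67 toward 100: 67 + 12.54 = 79.54 → 80.
H and S are unchanged.

hsl(180, 17%, 80%)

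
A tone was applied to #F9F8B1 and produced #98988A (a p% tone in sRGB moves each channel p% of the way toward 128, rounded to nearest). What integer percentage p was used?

#F9F8B1 is rgb(249, 248, 177); #98988A is rgb(152, 152, 138).
On the R channel (widest range): 152 ≈ 249 + (p/100)(128 − 249), so p ≈ 100×(152 − 249)/(128 − 249) = -9700/-121 = 80.17.
p = 80 reproduces all three channels after rounding.

80%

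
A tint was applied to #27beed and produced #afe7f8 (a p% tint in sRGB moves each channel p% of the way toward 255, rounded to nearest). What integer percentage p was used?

63%

#27beed is rgb(39, 190, 237); #afe7f8 is rgb(175, 231, 248).
On the R channel (widest range): 175 ≈ 39 + (p/100)(255 − 39), so p ≈ 100×(175 − 39)/(255 − 39) = 13600/216 = 62.96.
p = 63 reproduces all three channels after rounding.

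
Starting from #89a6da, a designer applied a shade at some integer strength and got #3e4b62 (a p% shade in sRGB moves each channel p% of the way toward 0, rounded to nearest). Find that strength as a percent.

55%

#89a6da is rgb(137, 166, 218); #3e4b62 is rgb(62, 75, 98).
On the B channel (widest range): 98 ≈ 218 + (p/100)(0 − 218), so p ≈ 100×(98 − 218)/(0 − 218) = -12000/-218 = 55.05.
p = 55 reproduces all three channels after rounding.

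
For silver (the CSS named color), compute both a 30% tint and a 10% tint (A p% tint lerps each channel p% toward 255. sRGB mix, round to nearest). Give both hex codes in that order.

CSS silver is rgb(192, 192, 192).
30% tint:
  R: 192 + 0.3×(255−192) = 192 + 18.9 = 210.9 → 211
  G: 192 + 18.9 = 210.9 → 211
  B: 192 + 0.3×(255−192) = 192 + 18.9 = 210.9 → 211
  → #d3d3d3
10% tint:
  R: 192 + 6.3 = 198.3 → 198
  G: 192 + 6.3 = 198.3 → 198
  B: 192 + 0.1×(255−192) = 192 + 6.3 = 198.3 → 198
  → #c6c6c6

#d3d3d3, #c6c6c6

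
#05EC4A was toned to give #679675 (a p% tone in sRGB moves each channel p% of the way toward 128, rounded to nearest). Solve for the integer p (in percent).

#05EC4A is rgb(5, 236, 74); #679675 is rgb(103, 150, 117).
On the R channel (widest range): 103 ≈ 5 + (p/100)(128 − 5), so p ≈ 100×(103 − 5)/(128 − 5) = 9800/123 = 79.67.
p = 80 reproduces all three channels after rounding.

80%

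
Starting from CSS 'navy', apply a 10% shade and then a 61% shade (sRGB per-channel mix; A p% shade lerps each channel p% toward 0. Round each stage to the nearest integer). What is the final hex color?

#00002d

CSS navy is rgb(0, 0, 128).
A 10% shade moves each channel 10% toward 0:
  R: 0 + 0 = 0 → 0
  G: 0 + 0.1×(0−0) = 0 + 0 = 0 → 0
  B: 128 − 12.8 = 115.2 → 115
After the shade: rgb(0, 0, 115) = #000073.
A 61% shade moves each channel 61% toward 0:
  R: 0 + 0 = 0 → 0
  G: 0 + 0.61×(0−0) = 0 + 0 = 0 → 0
  B: 115 + 0.61×(0−115) = 115 − 70.15 = 44.85 → 45
rgb(0, 0, 45) = #00002d.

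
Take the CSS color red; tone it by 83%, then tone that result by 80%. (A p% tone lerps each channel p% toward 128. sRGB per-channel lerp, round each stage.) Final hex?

#847c7c

CSS red is rgb(255, 0, 0).
Lerp each channel 83% toward 128:
  R: 255 − 105.41 = 149.59 → 150
  G: 0 + 0.83×(128−0) = 0 + 106.24 = 106.24 → 106
  B: 0 + 0.83×(128−0) = 0 + 106.24 = 106.24 → 106
After the tone: rgb(150, 106, 106) = #966a6a.
Per channel, c → c + 0.8(128 − c):
  R: 150 + 0.8×(128−150) = 150 − 17.6 = 132.4 → 132
  G: 106 + 17.6 = 123.6 → 124
  B: 106 + 17.6 = 123.6 → 124
rgb(132, 124, 124) = #847c7c.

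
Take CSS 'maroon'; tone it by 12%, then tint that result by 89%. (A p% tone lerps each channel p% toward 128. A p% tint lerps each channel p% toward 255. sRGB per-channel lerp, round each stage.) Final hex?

CSS maroon is rgb(128, 0, 0).
Lerp each channel 12% toward 128:
  R: 128 + 0.12×(128−128) = 128 + 0 = 128 → 128
  G: 0 + 0.12×(128−0) = 0 + 15.36 = 15.36 → 15
  B: 0 + 15.36 = 15.36 → 15
After the tone: rgb(128, 15, 15) = #800f0f.
An 89% tint moves each channel 89% toward 255:
  R: 128 + 113.03 = 241.03 → 241
  G: 15 + 213.6 = 228.6 → 229
  B: 15 + 0.89×(255−15) = 15 + 213.6 = 228.6 → 229
rgb(241, 229, 229) = #f1e5e5.

#f1e5e5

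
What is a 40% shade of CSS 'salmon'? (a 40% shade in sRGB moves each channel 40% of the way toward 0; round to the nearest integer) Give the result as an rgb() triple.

rgb(150, 77, 68)

CSS salmon is rgb(250, 128, 114).
Lerp each channel 40% toward 0:
  R: 250 − 100 = 150 → 150
  G: 128 + 0.4×(0−128) = 128 − 51.2 = 76.8 → 77
  B: 114 − 45.6 = 68.4 → 68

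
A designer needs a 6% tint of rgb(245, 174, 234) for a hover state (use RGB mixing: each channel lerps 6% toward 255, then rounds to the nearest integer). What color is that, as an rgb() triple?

A 6% tint moves each channel 6% toward 255:
  R: 245 + 0.6 = 245.6 → 246
  G: 174 + 0.06×(255−174) = 174 + 4.86 = 178.86 → 179
  B: 234 + 0.06×(255−234) = 234 + 1.26 = 235.26 → 235

rgb(246, 179, 235)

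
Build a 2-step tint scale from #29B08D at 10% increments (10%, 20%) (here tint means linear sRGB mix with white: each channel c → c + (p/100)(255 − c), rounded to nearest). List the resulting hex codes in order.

#29B08D is rgb(41, 176, 141).
10%: (41 + 21.4 = 62.4→62, 176 + 7.9 = 183.9→184, 141 + 11.4 = 152.4→152) → #3EB898
20%: (41 + 42.8 = 83.8→84, 176 + 15.8 = 191.8→192, 141 + 22.8 = 163.8→164) → #54C0A4

#3EB898, #54C0A4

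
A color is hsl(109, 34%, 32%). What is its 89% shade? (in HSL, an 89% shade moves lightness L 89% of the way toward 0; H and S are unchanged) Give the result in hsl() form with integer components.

L moves 89% from 32 toward 0: 32 − 28.48 = 3.52 → 4.
H and S are unchanged.

hsl(109, 34%, 4%)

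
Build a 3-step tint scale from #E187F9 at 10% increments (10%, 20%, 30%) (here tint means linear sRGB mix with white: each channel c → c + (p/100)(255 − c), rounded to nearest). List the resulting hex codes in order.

#E187F9 is rgb(225, 135, 249).
10%: (225 + 3 = 228→228, 135 + 12 = 147→147, 249 + 0.6 = 249.6→250) → #E493FA
20%: (225 + 6 = 231→231, 135 + 24 = 159→159, 249 + 1.2 = 250.2→250) → #E79FFA
30%: (225 + 9 = 234→234, 135 + 36 = 171→171, 249 + 1.8 = 250.8→251) → #EAABFB

#E493FA, #E79FFA, #EAABFB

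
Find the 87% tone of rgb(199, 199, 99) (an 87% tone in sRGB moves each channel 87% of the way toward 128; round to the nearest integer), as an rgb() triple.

An 87% tone moves each channel 87% toward 128:
  R: 199 − 61.77 = 137.23 → 137
  G: 199 − 61.77 = 137.23 → 137
  B: 99 + 25.23 = 124.23 → 124

rgb(137, 137, 124)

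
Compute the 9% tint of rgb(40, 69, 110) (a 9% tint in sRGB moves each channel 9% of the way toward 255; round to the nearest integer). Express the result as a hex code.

#3B567B

A 9% tint moves each channel 9% toward 255:
  R: 40 + 0.09×(255−40) = 40 + 19.35 = 59.35 → 59
  G: 69 + 0.09×(255−69) = 69 + 16.74 = 85.74 → 86
  B: 110 + 13.05 = 123.05 → 123
rgb(59, 86, 123) = #3B567B.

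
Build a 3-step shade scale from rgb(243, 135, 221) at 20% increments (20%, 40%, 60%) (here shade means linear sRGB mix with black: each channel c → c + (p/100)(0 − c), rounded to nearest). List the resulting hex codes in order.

#c26cb1, #925185, #613658

20%: (243 − 48.6 = 194.4→194, 135 − 27 = 108→108, 221 − 44.2 = 176.8→177) → #c26cb1
40%: (243 − 97.2 = 145.8→146, 135 − 54 = 81→81, 221 − 88.4 = 132.6→133) → #925185
60%: (243 − 145.8 = 97.2→97, 135 − 81 = 54→54, 221 − 132.6 = 88.4→88) → #613658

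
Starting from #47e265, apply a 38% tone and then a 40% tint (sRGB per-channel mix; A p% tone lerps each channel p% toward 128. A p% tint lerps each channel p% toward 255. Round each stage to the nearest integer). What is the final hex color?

#47e265 is rgb(71, 226, 101).
Per channel, c → c + 0.38(128 − c):
  R: 71 + 21.66 = 92.66 → 93
  G: 226 + 0.38×(128−226) = 226 − 37.24 = 188.76 → 189
  B: 101 + 10.26 = 111.26 → 111
After the tone: rgb(93, 189, 111) = #5dbd6f.
Lerp each channel 40% toward 255:
  R: 93 + 64.8 = 157.8 → 158
  G: 189 + 0.4×(255−189) = 189 + 26.4 = 215.4 → 215
  B: 111 + 57.6 = 168.6 → 169
rgb(158, 215, 169) = #9ed7a9.

#9ed7a9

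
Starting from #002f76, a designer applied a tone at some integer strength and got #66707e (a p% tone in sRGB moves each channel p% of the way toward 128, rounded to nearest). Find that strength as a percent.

80%

#002f76 is rgb(0, 47, 118); #66707e is rgb(102, 112, 126).
On the R channel (widest range): 102 ≈ 0 + (p/100)(128 − 0), so p ≈ 100×(102 − 0)/(128 − 0) = 10200/128 = 79.69.
p = 80 reproduces all three channels after rounding.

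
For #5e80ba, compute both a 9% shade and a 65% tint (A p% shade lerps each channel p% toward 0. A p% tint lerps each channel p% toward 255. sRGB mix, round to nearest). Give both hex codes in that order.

#5674a9, #c7d3e7

#5e80ba is rgb(94, 128, 186).
9% shade:
  R: 94 + 0.09×(0−94) = 94 − 8.46 = 85.54 → 86
  G: 128 + 0.09×(0−128) = 128 − 11.52 = 116.48 → 116
  B: 186 − 16.74 = 169.26 → 169
  → #5674a9
65% tint:
  R: 94 + 104.65 = 198.65 → 199
  G: 128 + 82.55 = 210.55 → 211
  B: 186 + 0.65×(255−186) = 186 + 44.85 = 230.85 → 231
  → #c7d3e7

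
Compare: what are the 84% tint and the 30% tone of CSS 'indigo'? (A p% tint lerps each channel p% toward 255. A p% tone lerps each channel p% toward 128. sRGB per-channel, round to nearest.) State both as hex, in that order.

CSS indigo is rgb(75, 0, 130).
84% tint:
  R: 75 + 0.84×(255−75) = 75 + 151.2 = 226.2 → 226
  G: 0 + 214.2 = 214.2 → 214
  B: 130 + 0.84×(255−130) = 130 + 105 = 235 → 235
  → #E2D6EB
30% tone:
  R: 75 + 15.9 = 90.9 → 91
  G: 0 + 0.3×(128−0) = 0 + 38.4 = 38.4 → 38
  B: 130 − 0.6 = 129.4 → 129
  → #5B2681

#E2D6EB, #5B2681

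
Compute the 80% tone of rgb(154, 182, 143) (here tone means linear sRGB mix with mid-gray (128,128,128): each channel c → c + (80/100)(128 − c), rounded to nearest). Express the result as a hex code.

Lerp each channel 80% toward 128:
  R: 154 − 20.8 = 133.2 → 133
  G: 182 − 43.2 = 138.8 → 139
  B: 143 − 12 = 131 → 131
rgb(133, 139, 131) = #858B83.

#858B83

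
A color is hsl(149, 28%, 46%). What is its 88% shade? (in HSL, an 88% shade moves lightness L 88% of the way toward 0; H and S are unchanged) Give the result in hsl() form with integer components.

hsl(149, 28%, 6%)

L moves 88% from 46 toward 0: 46 − 40.48 = 5.52 → 6.
H and S are unchanged.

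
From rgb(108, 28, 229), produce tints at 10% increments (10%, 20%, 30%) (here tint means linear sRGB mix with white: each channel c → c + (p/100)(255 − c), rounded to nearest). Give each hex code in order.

#7B33E8, #8949EA, #9860ED

10%: (108 + 14.7 = 122.7→123, 28 + 22.7 = 50.7→51, 229 + 2.6 = 231.6→232) → #7B33E8
20%: (108 + 29.4 = 137.4→137, 28 + 45.4 = 73.4→73, 229 + 5.2 = 234.2→234) → #8949EA
30%: (108 + 44.1 = 152.1→152, 28 + 68.1 = 96.1→96, 229 + 7.8 = 236.8→237) → #9860ED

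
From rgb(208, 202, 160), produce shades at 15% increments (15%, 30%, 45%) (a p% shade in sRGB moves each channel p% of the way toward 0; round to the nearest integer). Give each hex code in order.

15%: (208 − 31.2 = 176.8→177, 202 − 30.3 = 171.7→172, 160 − 24 = 136→136) → #b1ac88
30%: (208 − 62.4 = 145.6→146, 202 − 60.6 = 141.4→141, 160 − 48 = 112→112) → #928d70
45%: (208 − 93.6 = 114.4→114, 202 − 90.9 = 111.1→111, 160 − 72 = 88→88) → #726f58

#b1ac88, #928d70, #726f58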